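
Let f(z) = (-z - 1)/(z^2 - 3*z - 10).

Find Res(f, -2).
Write f(z) = P(z)/Q(z) with P(z) = -z - 1 and Q(z) = z^2 - 3*z - 10.
The denominator factors as Q(z) = (z - 5)*(z + 2), so z = -2 is a simple zero of Q and P is analytic there; z = -2 is therefore a simple pole and
  Res(f, z₀) = P(z₀)/Q'(z₀).

Q'(z) = 2*z - 3, so Q'(-2) = -7.
P(-2) = 1.

Res(f, -2) = (1)/(-7) = -1/7

Final answer: -1/7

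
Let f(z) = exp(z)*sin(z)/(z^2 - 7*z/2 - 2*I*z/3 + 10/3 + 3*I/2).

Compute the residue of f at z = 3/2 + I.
Write f(z) = P(z)/Q(z) with P(z) = exp(z)*sin(z) and Q(z) = z^2 - 7*z/2 - 2*I*z/3 + 10/3 + 3*I/2.
The denominator factors as Q(z) = (z - 3/2 - I)*(z - 2 + I/3), so z = 3/2 + I is a simple zero of Q and P is analytic there; z = 3/2 + I is therefore a simple pole and
  Res(f, z₀) = P(z₀)/Q'(z₀).

Q'(z) = 2*z - 7/2 - 2*I/3, so Q'(3/2 + I) = -1/2 + 4*I/3.
P(3/2 + I) = exp(3/2 + I)*sin(3/2 + I).

Res(f, 3/2 + I) = (exp(3/2 + I)*sin(3/2 + I))/(-1/2 + 4*I/3) = (-18/73 - 48*I/73)*exp(3/2 + I)*sin(3/2 + I)

Final answer: (-18/73 - 48*I/73)*exp(3/2 + I)*sin(3/2 + I)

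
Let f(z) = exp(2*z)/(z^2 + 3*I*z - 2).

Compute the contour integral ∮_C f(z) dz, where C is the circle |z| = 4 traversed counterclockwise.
By the residue theorem, ∮_C f(z) dz = 2πi · (sum of the residues of f at the poles inside |z| = 4).

The denominator factors as (z + 2*I)*(z + I), so the singularities of f are simple poles at z = -2*I, z = -I.
  |-2*I|² = 4 < 16 = 4², so this pole is inside the contour.
  |-I|² = 1 < 16 = 4², so this pole is inside the contour.

With P(z) = exp(2*z) and Q(z) = z^2 + 3*I*z - 2, each pole is simple, so Res(f, z₀) = P(z₀)/Q'(z₀) with Q'(z) = 2*z + 3*I.
  Res(f, -2*I) = P(-2*I)/Q'(-2*I) = (exp(-4*I))/(-I) = I*exp(-4*I)
  Res(f, -I) = P(-I)/Q'(-I) = (exp(-2*I))/(I) = -I*exp(-2*I)

Sum of residues inside C: I*exp(-4*I) - I*exp(-2*I)
∮_C f(z) dz = 2πi · (I*exp(-4*I) - I*exp(-2*I)) = 2*pi*exp(-2*I) - 2*pi*exp(-4*I)

Final answer: 2*pi*exp(-2*I) - 2*pi*exp(-4*I)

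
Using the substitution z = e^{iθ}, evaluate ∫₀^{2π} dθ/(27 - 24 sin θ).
Call the integral J. The integrand is 2π-periodic and we integrate over a full period, so shifting θ does not change the value (θ → θ + π/2 turns sin θ into cos θ; θ → θ + π flips the sign of the trig term). Hence
  J = ∫₀^{2π} dθ/(27 + 24 cos θ).
Put z = e^{iθ}: then cos θ = (z + 1/z)/2, dθ = dz/(iz), and z runs once counterclockwise around |z| = 1:
  J = ∮_{|z|=1} 1/(27 + 24*(z + 1/z)/2) · dz/(iz) = (2/i) ∮_{|z|=1} dz/(24*z^2 + 54*z + 24).
The roots of 24*z^2 + 54*z + 24 are z = (-27 ± sqrt(27^2 - 24^2))/24, with sqrt(153) = 3*sqrt(17); their product is 1, so only z₊ = -9/8 + sqrt(17)/8 lies inside the unit circle (z₋ = -9/8 - sqrt(17)/8 lies outside).
z₊ is a simple zero of q(z) = 24*z^2 + 54*z + 24, so Res(1/q, z₊) = 1/q'(z₊) with q'(z) = 48*z + 54; and q'(z₊) = 24*(z₊ - z₋) = 6*sqrt(17).
Therefore J = (2/i) · 2πi · 1/(6*sqrt(17)) = 2*pi/(3*sqrt(17)) = 2*sqrt(17)*pi/51

Final answer: 2*sqrt(17)*pi/51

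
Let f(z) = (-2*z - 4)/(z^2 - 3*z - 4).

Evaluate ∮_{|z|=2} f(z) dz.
4*I*pi/5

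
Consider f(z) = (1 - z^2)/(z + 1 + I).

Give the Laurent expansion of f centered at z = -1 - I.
Put w = z - (-1 - I), i.e. z = w - 1 - I. The denominator is w, so it suffices to rewrite the numerator in powers of w.

P(z) = 1 - z^2
P(w - 1 - I) = 1 - 2*I + (2 + 2*I)*w - w^2

Dividing each term by w:
  f = (1 - 2*I)/w + 2 + 2*I - w

Substituting back w = z + 1 + I:
  f(z) = (1 - 2*I)/(z + 1 + I) + 2 + 2*I - (z + 1 + I)

The series is finite because the numerator is a polynomial; the negative powers form the principal part, and the coefficient of 1/(z + 1 + I) gives Res(f, -1 - I) = 1 - 2*I.

Final answer: (1 - 2*I)/(z + 1 + I) + 2 + 2*I - (z + 1 + I)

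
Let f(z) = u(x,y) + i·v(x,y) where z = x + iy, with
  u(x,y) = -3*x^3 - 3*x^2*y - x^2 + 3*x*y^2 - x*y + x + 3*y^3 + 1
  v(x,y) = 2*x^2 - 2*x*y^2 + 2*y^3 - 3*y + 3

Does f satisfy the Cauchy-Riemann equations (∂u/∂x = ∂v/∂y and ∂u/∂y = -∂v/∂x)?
∂u/∂x = -9*x^2 - 6*x*y - 2*x + 3*y^2 - y + 1
∂v/∂y = -4*x*y + 6*y^2 - 3
∂u/∂y = -3*x^2 + 6*x*y - x + 9*y^2
∂v/∂x = 4*x - 2*y^2
∂u/∂x ≠ ∂v/∂y and ∂u/∂y ≠ -∂v/∂x; the Cauchy-Riemann equations are not satisfied, so f is not analytic.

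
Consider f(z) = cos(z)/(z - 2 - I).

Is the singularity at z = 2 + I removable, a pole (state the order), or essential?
pole of order 1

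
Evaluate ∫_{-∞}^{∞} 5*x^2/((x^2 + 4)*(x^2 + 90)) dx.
5*pi*(-2 + 3*sqrt(10))/86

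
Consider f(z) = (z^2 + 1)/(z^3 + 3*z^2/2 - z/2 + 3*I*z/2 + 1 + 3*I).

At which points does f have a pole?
The singularities of f are the zeros of the denominator. Factoring,
  z^3 + 3*z^2/2 - z/2 + 3*I*z/2 + 1 + 3*I = (z + 2)*(z + 1/2 - I)*(z - 1 + I)
so the candidates are z = -2, z = -1/2 + I, z = 1 - I.

Check the numerator P(z) = z^2 + 1 at each one:
  P(-2) = 5 ≠ 0, so z = -2 is a (simple) pole.
  P(-1/2 + I) = 1/4 - I ≠ 0, so z = -1/2 + I is a (simple) pole.
  P(1 - I) = 1 - 2*I ≠ 0, so z = 1 - I is a (simple) pole.

Poles of f: {-2, -1/2 + I, 1 - I}

Final answer: {-2, -1/2 + I, 1 - I}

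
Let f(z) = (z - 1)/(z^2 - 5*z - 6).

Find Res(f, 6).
Write f(z) = P(z)/Q(z) with P(z) = z - 1 and Q(z) = z^2 - 5*z - 6.
The denominator factors as Q(z) = (z + 1)*(z - 6), so z = 6 is a simple zero of Q and P is analytic there; z = 6 is therefore a simple pole and
  Res(f, z₀) = P(z₀)/Q'(z₀).

Q'(z) = 2*z - 5, so Q'(6) = 7.
P(6) = 5.

Res(f, 6) = (5)/(7) = 5/7

Final answer: 5/7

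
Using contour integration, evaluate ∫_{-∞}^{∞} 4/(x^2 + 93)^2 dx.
2*sqrt(93)*pi/8649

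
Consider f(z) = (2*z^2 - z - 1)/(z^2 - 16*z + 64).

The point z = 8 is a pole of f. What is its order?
2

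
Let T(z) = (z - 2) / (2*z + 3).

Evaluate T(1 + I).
Substitute z = 1 + I:
  numerator:   (1 + I) - 2 = -1 + I
  denominator: 2*(1 + I) + 3 = 5 + 2*I
T(1 + I) = (-1 + I)/(5 + 2*I); multiplying numerator and denominator by the conjugate 5 - 2*I gives (-3 + 7*I)/29 = -3/29 + 7*I/29

Final answer: -3/29 + 7*I/29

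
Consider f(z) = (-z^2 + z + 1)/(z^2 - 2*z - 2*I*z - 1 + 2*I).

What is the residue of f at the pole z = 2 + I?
Write f(z) = P(z)/Q(z) with P(z) = -z^2 + z + 1 and Q(z) = z^2 - 2*z - 2*I*z - 1 + 2*I.
The denominator factors as Q(z) = (z - I)*(z - 2 - I), so z = 2 + I is a simple zero of Q and P is analytic there; z = 2 + I is therefore a simple pole and
  Res(f, z₀) = P(z₀)/Q'(z₀).

Q'(z) = 2*z - 2 - 2*I, so Q'(2 + I) = 2.
P(2 + I) = -3*I.

Res(f, 2 + I) = (-3*I)/(2) = -3*I/2

Final answer: -3*I/2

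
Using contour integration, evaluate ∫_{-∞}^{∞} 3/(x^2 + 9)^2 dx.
Let f(z) = 3/(z^2 + 9)^2. The denominator has no real zeros and deg Q - deg P = 4 ≥ 2, so the integral of f over the upper semicircle |z| = R tends to 0 as R → ∞. Closing the contour in the upper half-plane,
  ∫_{-∞}^{∞} f(x) dx = 2πi · Σ Res(f, z_k)  over the poles with Im z_k > 0.

Zeros of the denominator: z^2 + 9 = 0 gives z = ±3*I.
Upper half-plane: z = 3*I (a pole of order 2).

Write f(z) = g(z)/(z - 3*I)^2 with g(z) = 3/(z + 3*I)^2. For a double pole, Res(f, z₀) = g'(z₀):
  g'(z) = -6/(z + 3*I)^3
  Res(f, 3*I) = g'(3*I) = -I/36

∫_{-∞}^{∞} f(x) dx = 2πi · (-I/36) = pi/18

Final answer: pi/18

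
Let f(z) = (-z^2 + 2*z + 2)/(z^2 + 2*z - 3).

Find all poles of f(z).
The singularities of f are the zeros of the denominator. Factoring,
  z^2 + 2*z - 3 = (z + 3)*(z - 1)
so the candidates are z = -3, z = 1.

Check the numerator P(z) = -z^2 + 2*z + 2 at each one:
  P(-3) = -13 ≠ 0, so z = -3 is a (simple) pole.
  P(1) = 3 ≠ 0, so z = 1 is a (simple) pole.

Poles of f: {-3, 1}

Final answer: {-3, 1}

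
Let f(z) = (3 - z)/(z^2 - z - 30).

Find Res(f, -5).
Write f(z) = P(z)/Q(z) with P(z) = 3 - z and Q(z) = z^2 - z - 30.
The denominator factors as Q(z) = (z - 6)*(z + 5), so z = -5 is a simple zero of Q and P is analytic there; z = -5 is therefore a simple pole and
  Res(f, z₀) = P(z₀)/Q'(z₀).

Q'(z) = 2*z - 1, so Q'(-5) = -11.
P(-5) = 8.

Res(f, -5) = (8)/(-11) = -8/11

Final answer: -8/11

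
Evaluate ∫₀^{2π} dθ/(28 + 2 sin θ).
sqrt(195)*pi/195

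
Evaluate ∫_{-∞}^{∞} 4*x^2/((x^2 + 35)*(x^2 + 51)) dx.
Let f(z) = 4*z^2/((z^2 + 35)*(z^2 + 51)). The denominator has no real zeros and deg Q - deg P = 2 ≥ 2, so the integral of f over the upper semicircle |z| = R tends to 0 as R → ∞. Closing the contour in the upper half-plane,
  ∫_{-∞}^{∞} f(x) dx = 2πi · Σ Res(f, z_k)  over the poles with Im z_k > 0.

Zeros of the denominator: z^2 + 35 = 0 gives z = ±sqrt(35)*I; z^2 + 51 = 0 gives z = ±sqrt(51)*I.
Upper half-plane: z = sqrt(35)*I, z = sqrt(51)*I (simple).

Each pole is a simple zero of Q(z) = z^4 + 86*z^2 + 1785, so Res(f, z₀) = P(z₀)/Q'(z₀) with P(z) = 4*z^2, Q'(z) = 4*z^3 + 172*z:
  Res(f, sqrt(35)*I) = (-140)/(32*sqrt(35)*I) = sqrt(35)*I/8
  Res(f, sqrt(51)*I) = (-204)/(-32*sqrt(51)*I) = -sqrt(51)*I/8

Sum of residues: I*(-sqrt(51) + sqrt(35))/8
∫_{-∞}^{∞} f(x) dx = 2πi · (I*(-sqrt(51) + sqrt(35))/8) = pi*(-sqrt(35) + sqrt(51))/4

Final answer: pi*(-sqrt(35) + sqrt(51))/4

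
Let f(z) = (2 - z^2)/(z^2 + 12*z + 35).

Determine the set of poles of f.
{-7, -5}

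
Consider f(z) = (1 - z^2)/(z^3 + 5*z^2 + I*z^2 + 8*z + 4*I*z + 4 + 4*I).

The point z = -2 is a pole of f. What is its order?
2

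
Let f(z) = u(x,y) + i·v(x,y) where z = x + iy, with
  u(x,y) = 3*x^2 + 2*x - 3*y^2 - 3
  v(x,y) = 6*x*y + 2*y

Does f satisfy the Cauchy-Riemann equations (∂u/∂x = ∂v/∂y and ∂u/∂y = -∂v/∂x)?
∂u/∂x = 6*x + 2
∂v/∂y = 6*x + 2
∂u/∂y = -6*y
∂v/∂x = 6*y
∂u/∂x = ∂v/∂y and ∂u/∂y = -∂v/∂x hold identically; f is analytic.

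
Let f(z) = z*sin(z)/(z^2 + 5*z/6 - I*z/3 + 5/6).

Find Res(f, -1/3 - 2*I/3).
Write f(z) = P(z)/Q(z) with P(z) = z*sin(z) and Q(z) = z^2 + 5*z/6 - I*z/3 + 5/6.
The denominator factors as Q(z) = (z + 1/3 + 2*I/3)*(z + 1/2 - I), so z = -1/3 - 2*I/3 is a simple zero of Q and P is analytic there; z = -1/3 - 2*I/3 is therefore a simple pole and
  Res(f, z₀) = P(z₀)/Q'(z₀).

Q'(z) = 2*z + 5/6 - I/3, so Q'(-1/3 - 2*I/3) = 1/6 - 5*I/3.
P(-1/3 - 2*I/3) = (1/3 + 2*I/3)*sin(1/3 + 2*I/3).

Res(f, -1/3 - 2*I/3) = ((1/3 + 2*I/3)*sin(1/3 + 2*I/3))/(1/6 - 5*I/3) = (-38/101 + 24*I/101)*sin(1/3 + 2*I/3)

Final answer: (-38/101 + 24*I/101)*sin(1/3 + 2*I/3)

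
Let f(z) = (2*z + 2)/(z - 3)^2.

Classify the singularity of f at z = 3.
Write f(z) = g(z)/(z - 3)^2 with g(z) = 2*z + 2.
g is entire and g(3) = 8 ≠ 0, so no factor of (z - 3) cancels: the Laurent expansion of f about z = 3 starts at the power -2, i.e. lim_{z→z₀} (z - z₀)^2 f(z) = 8 is finite and nonzero.
So z = 3 is a pole of order 2.

Final answer: pole of order 2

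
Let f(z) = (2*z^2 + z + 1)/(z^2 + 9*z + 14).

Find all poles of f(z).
{-7, -2}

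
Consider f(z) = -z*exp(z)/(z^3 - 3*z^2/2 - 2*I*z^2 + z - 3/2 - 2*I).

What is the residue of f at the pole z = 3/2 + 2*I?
(-58/195 + 56*I/195)*exp(3/2 + 2*I)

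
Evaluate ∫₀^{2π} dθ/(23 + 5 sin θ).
sqrt(14)*pi/42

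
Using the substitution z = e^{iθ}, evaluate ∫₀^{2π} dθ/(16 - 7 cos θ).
2*sqrt(23)*pi/69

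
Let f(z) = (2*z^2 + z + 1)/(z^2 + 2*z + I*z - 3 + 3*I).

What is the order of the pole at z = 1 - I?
Factor the denominator:
  z^2 + 2*z + I*z - 3 + 3*I = (z - 1 + I)*(z + 3)

The numerator P(z) = 2*z^2 + z + 1 has P(1 - I) = 2 - 5*I ≠ 0, so no factor of (z - 1 + I) cancels.
Near z = 1 - I we can therefore write f(z) = g(z)/(z - 1 + I) with g analytic at 1 - I and g(1 - I) ≠ 0 (g is the numerator divided by the remaining denominator factors).

Hence z = 1 - I is a pole of order 1.

Final answer: 1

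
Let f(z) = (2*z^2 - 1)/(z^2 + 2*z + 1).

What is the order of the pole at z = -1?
Factor the denominator:
  z^2 + 2*z + 1 = (z + 1)^2

The numerator P(z) = 2*z^2 - 1 has P(-1) = 1 ≠ 0, so no factor of (z + 1) cancels.
Near z = -1 we can therefore write f(z) = g(z)/(z + 1)^2 with g analytic at -1 and g(-1) ≠ 0 (g is just the numerator).

Hence z = -1 is a pole of order 2.

Final answer: 2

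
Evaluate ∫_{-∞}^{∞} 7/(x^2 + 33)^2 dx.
7*sqrt(33)*pi/2178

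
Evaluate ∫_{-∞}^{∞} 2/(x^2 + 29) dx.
2*sqrt(29)*pi/29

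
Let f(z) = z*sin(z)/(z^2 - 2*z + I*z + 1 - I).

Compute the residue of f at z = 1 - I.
Write f(z) = P(z)/Q(z) with P(z) = z*sin(z) and Q(z) = z^2 - 2*z + I*z + 1 - I.
The denominator factors as Q(z) = (z - 1)*(z - 1 + I), so z = 1 - I is a simple zero of Q and P is analytic there; z = 1 - I is therefore a simple pole and
  Res(f, z₀) = P(z₀)/Q'(z₀).

Q'(z) = 2*z - 2 + I, so Q'(1 - I) = -I.
P(1 - I) = (1 - I)*sin(1 - I).

Res(f, 1 - I) = ((1 - I)*sin(1 - I))/(-I) = (1 + I)*sin(1 - I)

Final answer: (1 + I)*sin(1 - I)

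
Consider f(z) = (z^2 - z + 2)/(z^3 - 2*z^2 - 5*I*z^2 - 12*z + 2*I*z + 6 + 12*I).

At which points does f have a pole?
The singularities of f are the zeros of the denominator. Factoring,
  z^3 - 2*z^2 - 5*I*z^2 - 12*z + 2*I*z + 6 + 12*I = (z - 3 - 3*I)*(z - 1 - I)*(z + 2 - I)
so the candidates are z = 3 + 3*I, z = 1 + I, z = -2 + I.

Check the numerator P(z) = z^2 - z + 2 at each one:
  P(3 + 3*I) = -1 + 15*I ≠ 0, so z = 3 + 3*I is a (simple) pole.
  P(1 + I) = 1 + I ≠ 0, so z = 1 + I is a (simple) pole.
  P(-2 + I) = 7 - 5*I ≠ 0, so z = -2 + I is a (simple) pole.

Poles of f: {-2 + I, 1 + I, 3 + 3*I}

Final answer: {-2 + I, 1 + I, 3 + 3*I}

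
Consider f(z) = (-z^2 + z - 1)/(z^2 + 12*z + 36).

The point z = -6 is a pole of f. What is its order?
Factor the denominator:
  z^2 + 12*z + 36 = (z + 6)^2

The numerator P(z) = -z^2 + z - 1 has P(-6) = -43 ≠ 0, so no factor of (z + 6) cancels.
Near z = -6 we can therefore write f(z) = g(z)/(z + 6)^2 with g analytic at -6 and g(-6) ≠ 0 (g is just the numerator).

Hence z = -6 is a pole of order 2.

Final answer: 2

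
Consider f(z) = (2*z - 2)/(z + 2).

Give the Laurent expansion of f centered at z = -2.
Put w = z - (-2), i.e. z = w - 2. The denominator is w, so it suffices to rewrite the numerator in powers of w.

P(z) = 2*z - 2
P(w - 2) = -6 + 2*w

Dividing each term by w:
  f = -6/w + 2

Substituting back w = z + 2:
  f(z) = -6/(z + 2) + 2

The series is finite because the numerator is a polynomial; the negative powers form the principal part, and the coefficient of 1/(z + 2) gives Res(f, -2) = -6.

Final answer: -6/(z + 2) + 2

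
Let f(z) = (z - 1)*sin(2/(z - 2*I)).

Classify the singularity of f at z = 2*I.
Let u = z - 2*I. Then
  sin(2/u) = Σ_{k≥0} (-1)^k (2)^(2k+1)/((2k+1)!·u^(2k+1)) = 2/u - 4/(3*u^3) + 4/(15*u^5) + ...
which has infinitely many negative powers of u, so sin(2/(z - 2*I)) has an essential singularity at z = 2*I.
The extra factor z - 1 is a nonzero polynomial; if the product had at most a pole at z = 2*I, dividing by that polynomial would leave sin(2/(z - 2*I)) with at most a pole too — contradiction. (Equivalently, the product's Laurent series still has infinitely many negative powers.)
So the singularity is essential.

Final answer: essential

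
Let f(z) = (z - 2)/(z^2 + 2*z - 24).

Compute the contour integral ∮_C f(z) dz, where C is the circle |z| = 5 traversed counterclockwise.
2*I*pi/5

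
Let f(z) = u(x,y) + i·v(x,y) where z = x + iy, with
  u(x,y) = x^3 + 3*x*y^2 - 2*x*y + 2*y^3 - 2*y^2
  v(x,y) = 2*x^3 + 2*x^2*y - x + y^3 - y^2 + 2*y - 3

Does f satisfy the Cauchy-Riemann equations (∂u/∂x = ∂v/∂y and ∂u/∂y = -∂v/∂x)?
∂u/∂x = 3*x^2 + 3*y^2 - 2*y
∂v/∂y = 2*x^2 + 3*y^2 - 2*y + 2
∂u/∂y = 6*x*y - 2*x + 6*y^2 - 4*y
∂v/∂x = 6*x^2 + 4*x*y - 1
∂u/∂x ≠ ∂v/∂y and ∂u/∂y ≠ -∂v/∂x; the Cauchy-Riemann equations are not satisfied, so f is not analytic.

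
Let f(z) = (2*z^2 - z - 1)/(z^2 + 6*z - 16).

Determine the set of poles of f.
{-8, 2}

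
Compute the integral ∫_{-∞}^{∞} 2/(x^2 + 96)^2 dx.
Let f(z) = 2/(z^2 + 96)^2. The denominator has no real zeros and deg Q - deg P = 4 ≥ 2, so the integral of f over the upper semicircle |z| = R tends to 0 as R → ∞. Closing the contour in the upper half-plane,
  ∫_{-∞}^{∞} f(x) dx = 2πi · Σ Res(f, z_k)  over the poles with Im z_k > 0.

Zeros of the denominator: z^2 + 96 = 0 gives z = ±4*sqrt(6)*I.
Upper half-plane: z = 4*sqrt(6)*I (a pole of order 2).

Write f(z) = g(z)/(z - 4*sqrt(6)*I)^2 with g(z) = 2/(z + 4*sqrt(6)*I)^2. For a double pole, Res(f, z₀) = g'(z₀):
  g'(z) = -4/(z + 4*sqrt(6)*I)^3
  Res(f, 4*sqrt(6)*I) = g'(4*sqrt(6)*I) = -sqrt(6)*I/4608

∫_{-∞}^{∞} f(x) dx = 2πi · (-sqrt(6)*I/4608) = sqrt(6)*pi/2304

Final answer: sqrt(6)*pi/2304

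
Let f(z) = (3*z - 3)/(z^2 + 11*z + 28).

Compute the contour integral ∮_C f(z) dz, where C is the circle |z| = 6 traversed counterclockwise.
By the residue theorem, ∮_C f(z) dz = 2πi · (sum of the residues of f at the poles inside |z| = 6).

The denominator factors as (z + 7)*(z + 4), so the singularities of f are simple poles at z = -7, z = -4.
  |-7|² = 49 > 36 = 6², so this pole is outside the contour.
  |-4|² = 16 < 36 = 6², so this pole is inside the contour.

With P(z) = 3*z - 3 and Q(z) = z^2 + 11*z + 28, each pole is simple, so Res(f, z₀) = P(z₀)/Q'(z₀) with Q'(z) = 2*z + 11.
  Res(f, -4) = P(-4)/Q'(-4) = (-15)/(3) = -5

∮_C f(z) dz = 2πi · (-5) = -10*I*pi

Final answer: -10*I*pi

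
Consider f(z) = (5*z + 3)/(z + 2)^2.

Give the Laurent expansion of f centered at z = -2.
Put w = z - (-2), i.e. z = w - 2. The denominator is w^2, so it suffices to rewrite the numerator in powers of w.

P(z) = 5*z + 3
P(w - 2) = -7 + 5*w

Dividing each term by w^2:
  f = -7/w^2 + 5/w

Substituting back w = z + 2:
  f(z) = -7/(z + 2)^2 + 5/(z + 2)

The series is finite because the numerator is a polynomial; the negative powers form the principal part, and the coefficient of 1/(z + 2) gives Res(f, -2) = 5.

Final answer: -7/(z + 2)^2 + 5/(z + 2)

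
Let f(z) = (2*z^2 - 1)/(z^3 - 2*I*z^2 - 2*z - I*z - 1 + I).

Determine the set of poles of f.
The singularities of f are the zeros of the denominator. Factoring,
  z^3 - 2*I*z^2 - 2*z - I*z - 1 + I = (z - I)*(z - 1 - I)*(z + 1)
so the candidates are z = I, z = 1 + I, z = -1.

Check the numerator P(z) = 2*z^2 - 1 at each one:
  P(I) = -3 ≠ 0, so z = I is a (simple) pole.
  P(1 + I) = -1 + 4*I ≠ 0, so z = 1 + I is a (simple) pole.
  P(-1) = 1 ≠ 0, so z = -1 is a (simple) pole.

Poles of f: {-1, I, 1 + I}

Final answer: {-1, I, 1 + I}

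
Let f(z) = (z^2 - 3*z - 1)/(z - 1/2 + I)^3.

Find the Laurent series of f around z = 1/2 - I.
Put w = z - (1/2 - I), i.e. z = w + 1/2 - I. The denominator is w^3, so it suffices to rewrite the numerator in powers of w.

P(z) = z^2 - 3*z - 1
P(w + 1/2 - I) = -13/4 + 2*I + (-2 - 2*I)*w + w^2

Dividing each term by w^3:
  f = (-13/4 + 2*I)/w^3 + (-2 - 2*I)/w^2 + 1/w

Substituting back w = z - 1/2 + I:
  f(z) = (-13/4 + 2*I)/(z - 1/2 + I)^3 + (-2 - 2*I)/(z - 1/2 + I)^2 + 1/(z - 1/2 + I)

The series is finite because the numerator is a polynomial; the negative powers form the principal part, and the coefficient of 1/(z - 1/2 + I) gives Res(f, 1/2 - I) = 1.

Final answer: (-13/4 + 2*I)/(z - 1/2 + I)^3 + (-2 - 2*I)/(z - 1/2 + I)^2 + 1/(z - 1/2 + I)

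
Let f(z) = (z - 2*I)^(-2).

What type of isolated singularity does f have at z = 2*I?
Write f(z) = g(z)/(z - 2*I)^2 with g(z) = 1.
g is entire and g(2*I) = 1 ≠ 0, so no factor of (z - 2*I) cancels: the Laurent expansion of f about z = 2*I starts at the power -2, i.e. lim_{z→z₀} (z - z₀)^2 f(z) = 1 is finite and nonzero.
So z = 2*I is a pole of order 2.

Final answer: pole of order 2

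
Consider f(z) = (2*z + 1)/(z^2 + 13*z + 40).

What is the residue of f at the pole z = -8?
Write f(z) = P(z)/Q(z) with P(z) = 2*z + 1 and Q(z) = z^2 + 13*z + 40.
The denominator factors as Q(z) = (z + 5)*(z + 8), so z = -8 is a simple zero of Q and P is analytic there; z = -8 is therefore a simple pole and
  Res(f, z₀) = P(z₀)/Q'(z₀).

Q'(z) = 2*z + 13, so Q'(-8) = -3.
P(-8) = -15.

Res(f, -8) = (-15)/(-3) = 5

Final answer: 5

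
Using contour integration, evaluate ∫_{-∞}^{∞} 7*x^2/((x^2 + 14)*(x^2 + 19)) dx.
Let f(z) = 7*z^2/((z^2 + 14)*(z^2 + 19)). The denominator has no real zeros and deg Q - deg P = 2 ≥ 2, so the integral of f over the upper semicircle |z| = R tends to 0 as R → ∞. Closing the contour in the upper half-plane,
  ∫_{-∞}^{∞} f(x) dx = 2πi · Σ Res(f, z_k)  over the poles with Im z_k > 0.

Zeros of the denominator: z^2 + 19 = 0 gives z = ±sqrt(19)*I; z^2 + 14 = 0 gives z = ±sqrt(14)*I.
Upper half-plane: z = sqrt(14)*I, z = sqrt(19)*I (simple).

Each pole is a simple zero of Q(z) = z^4 + 33*z^2 + 266, so Res(f, z₀) = P(z₀)/Q'(z₀) with P(z) = 7*z^2, Q'(z) = 4*z^3 + 66*z:
  Res(f, sqrt(14)*I) = (-98)/(10*sqrt(14)*I) = 7*sqrt(14)*I/10
  Res(f, sqrt(19)*I) = (-133)/(-10*sqrt(19)*I) = -7*sqrt(19)*I/10

Sum of residues: 7*I*(-sqrt(19) + sqrt(14))/10
∫_{-∞}^{∞} f(x) dx = 2πi · (7*I*(-sqrt(19) + sqrt(14))/10) = 7*pi*(-sqrt(14) + sqrt(19))/5

Final answer: 7*pi*(-sqrt(14) + sqrt(19))/5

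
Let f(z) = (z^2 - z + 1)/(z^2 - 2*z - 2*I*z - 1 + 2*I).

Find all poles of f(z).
{I, 2 + I}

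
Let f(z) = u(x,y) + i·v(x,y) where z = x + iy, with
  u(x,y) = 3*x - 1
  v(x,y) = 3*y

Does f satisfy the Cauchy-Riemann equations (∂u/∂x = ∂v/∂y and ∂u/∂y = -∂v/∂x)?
∂u/∂x = 3
∂v/∂y = 3
∂u/∂y = 0
∂v/∂x = 0
∂u/∂x = ∂v/∂y and ∂u/∂y = -∂v/∂x hold identically; f is analytic.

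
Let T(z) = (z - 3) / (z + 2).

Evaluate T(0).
-3/2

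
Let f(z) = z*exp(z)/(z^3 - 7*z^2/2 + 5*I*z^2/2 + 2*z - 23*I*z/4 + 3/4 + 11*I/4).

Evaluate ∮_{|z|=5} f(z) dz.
pi*(8 - 8*I)*exp(1 - I) + pi*(-6 - 2*I)*exp(1 - I/2) + pi*(-2 + 10*I)*exp(3/2 - I)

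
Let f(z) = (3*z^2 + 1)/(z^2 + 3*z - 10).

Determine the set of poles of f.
The singularities of f are the zeros of the denominator. Factoring,
  z^2 + 3*z - 10 = (z + 5)*(z - 2)
so the candidates are z = -5, z = 2.

Check the numerator P(z) = 3*z^2 + 1 at each one:
  P(-5) = 76 ≠ 0, so z = -5 is a (simple) pole.
  P(2) = 13 ≠ 0, so z = 2 is a (simple) pole.

Poles of f: {-5, 2}

Final answer: {-5, 2}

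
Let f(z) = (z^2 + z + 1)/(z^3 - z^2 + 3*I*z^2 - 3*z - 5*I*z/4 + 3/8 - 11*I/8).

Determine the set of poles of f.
{-1/2 - I/2, 1/2 - I, 1 - 3*I/2}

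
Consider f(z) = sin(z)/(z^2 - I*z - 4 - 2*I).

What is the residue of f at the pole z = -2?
Write f(z) = P(z)/Q(z) with P(z) = sin(z) and Q(z) = z^2 - I*z - 4 - 2*I.
The denominator factors as Q(z) = (z + 2)*(z - 2 - I), so z = -2 is a simple zero of Q and P is analytic there; z = -2 is therefore a simple pole and
  Res(f, z₀) = P(z₀)/Q'(z₀).

Q'(z) = 2*z - I, so Q'(-2) = -4 - I.
P(-2) = -sin(2).

Res(f, -2) = (-sin(2))/(-4 - I) = (4/17 - I/17)*sin(2)

Final answer: (4/17 - I/17)*sin(2)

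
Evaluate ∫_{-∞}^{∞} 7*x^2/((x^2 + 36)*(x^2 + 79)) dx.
Let f(z) = 7*z^2/((z^2 + 36)*(z^2 + 79)). The denominator has no real zeros and deg Q - deg P = 2 ≥ 2, so the integral of f over the upper semicircle |z| = R tends to 0 as R → ∞. Closing the contour in the upper half-plane,
  ∫_{-∞}^{∞} f(x) dx = 2πi · Σ Res(f, z_k)  over the poles with Im z_k > 0.

Zeros of the denominator: z^2 + 36 = 0 gives z = ±6*I; z^2 + 79 = 0 gives z = ±sqrt(79)*I.
Upper half-plane: z = 6*I, z = sqrt(79)*I (simple).

Each pole is a simple zero of Q(z) = z^4 + 115*z^2 + 2844, so Res(f, z₀) = P(z₀)/Q'(z₀) with P(z) = 7*z^2, Q'(z) = 4*z^3 + 230*z:
  Res(f, 6*I) = (-252)/(516*I) = 21*I/43
  Res(f, sqrt(79)*I) = (-553)/(-86*sqrt(79)*I) = -7*sqrt(79)*I/86

Sum of residues: 7*I*(6 - sqrt(79))/86
∫_{-∞}^{∞} f(x) dx = 2πi · (7*I*(6 - sqrt(79))/86) = 7*pi*(-6 + sqrt(79))/43

Final answer: 7*pi*(-6 + sqrt(79))/43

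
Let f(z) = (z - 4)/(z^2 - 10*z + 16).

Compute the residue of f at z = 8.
Write f(z) = P(z)/Q(z) with P(z) = z - 4 and Q(z) = z^2 - 10*z + 16.
The denominator factors as Q(z) = (z - 2)*(z - 8), so z = 8 is a simple zero of Q and P is analytic there; z = 8 is therefore a simple pole and
  Res(f, z₀) = P(z₀)/Q'(z₀).

Q'(z) = 2*z - 10, so Q'(8) = 6.
P(8) = 4.

Res(f, 8) = (4)/(6) = 2/3

Final answer: 2/3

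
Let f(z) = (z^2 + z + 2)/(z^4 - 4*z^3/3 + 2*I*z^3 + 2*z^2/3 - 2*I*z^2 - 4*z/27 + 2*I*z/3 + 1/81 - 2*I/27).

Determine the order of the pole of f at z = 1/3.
Factor the denominator:
  z^4 - 4*z^3/3 + 2*I*z^3 + 2*z^2/3 - 2*I*z^2 - 4*z/27 + 2*I*z/3 + 1/81 - 2*I/27 = (z - 1/3)^3*(z - 1/3 + 2*I)

The numerator P(z) = z^2 + z + 2 has P(1/3) = 22/9 ≠ 0, so no factor of (z - 1/3) cancels.
Near z = 1/3 we can therefore write f(z) = g(z)/(z - 1/3)^3 with g analytic at 1/3 and g(1/3) ≠ 0 (g is the numerator divided by the remaining denominator factors).

Hence z = 1/3 is a pole of order 3.

Final answer: 3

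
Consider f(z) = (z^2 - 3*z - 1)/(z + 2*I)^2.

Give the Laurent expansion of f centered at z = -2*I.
Put w = z - (-2*I), i.e. z = w - 2*I. The denominator is w^2, so it suffices to rewrite the numerator in powers of w.

P(z) = z^2 - 3*z - 1
P(w - 2*I) = -5 + 6*I + (-3 - 4*I)*w + w^2

Dividing each term by w^2:
  f = (-5 + 6*I)/w^2 + (-3 - 4*I)/w + 1

Substituting back w = z + 2*I:
  f(z) = (-5 + 6*I)/(z + 2*I)^2 + (-3 - 4*I)/(z + 2*I) + 1

The series is finite because the numerator is a polynomial; the negative powers form the principal part, and the coefficient of 1/(z + 2*I) gives Res(f, -2*I) = -3 - 4*I.

Final answer: (-5 + 6*I)/(z + 2*I)^2 + (-3 - 4*I)/(z + 2*I) + 1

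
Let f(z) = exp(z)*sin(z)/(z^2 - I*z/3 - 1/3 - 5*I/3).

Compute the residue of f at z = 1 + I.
Write f(z) = P(z)/Q(z) with P(z) = exp(z)*sin(z) and Q(z) = z^2 - I*z/3 - 1/3 - 5*I/3.
The denominator factors as Q(z) = (z - 1 - I)*(z + 1 + 2*I/3), so z = 1 + I is a simple zero of Q and P is analytic there; z = 1 + I is therefore a simple pole and
  Res(f, z₀) = P(z₀)/Q'(z₀).

Q'(z) = 2*z - I/3, so Q'(1 + I) = 2 + 5*I/3.
P(1 + I) = exp(1 + I)*sin(1 + I).

Res(f, 1 + I) = (exp(1 + I)*sin(1 + I))/(2 + 5*I/3) = (18/61 - 15*I/61)*exp(1 + I)*sin(1 + I)

Final answer: (18/61 - 15*I/61)*exp(1 + I)*sin(1 + I)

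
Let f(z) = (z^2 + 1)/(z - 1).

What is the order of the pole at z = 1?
Factor the denominator:
  z - 1 = (z - 1)

The numerator P(z) = z^2 + 1 has P(1) = 2 ≠ 0, so no factor of (z - 1) cancels.
Near z = 1 we can therefore write f(z) = g(z)/(z - 1) with g analytic at 1 and g(1) ≠ 0 (g is just the numerator).

Hence z = 1 is a pole of order 1.

Final answer: 1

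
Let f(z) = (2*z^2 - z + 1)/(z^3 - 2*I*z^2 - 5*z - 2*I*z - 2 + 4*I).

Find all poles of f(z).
The singularities of f are the zeros of the denominator. Factoring,
  z^3 - 2*I*z^2 - 5*z - 2*I*z - 2 + 4*I = (z - I)*(z - 2 - I)*(z + 2)
so the candidates are z = I, z = 2 + I, z = -2.

Check the numerator P(z) = 2*z^2 - z + 1 at each one:
  P(I) = -1 - I ≠ 0, so z = I is a (simple) pole.
  P(2 + I) = 5 + 7*I ≠ 0, so z = 2 + I is a (simple) pole.
  P(-2) = 11 ≠ 0, so z = -2 is a (simple) pole.

Poles of f: {-2, I, 2 + I}

Final answer: {-2, I, 2 + I}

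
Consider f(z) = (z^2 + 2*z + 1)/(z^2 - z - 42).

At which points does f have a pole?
The singularities of f are the zeros of the denominator. Factoring,
  z^2 - z - 42 = (z + 6)*(z - 7)
so the candidates are z = -6, z = 7.

Check the numerator P(z) = z^2 + 2*z + 1 at each one:
  P(-6) = 25 ≠ 0, so z = -6 is a (simple) pole.
  P(7) = 64 ≠ 0, so z = 7 is a (simple) pole.

Poles of f: {-6, 7}

Final answer: {-6, 7}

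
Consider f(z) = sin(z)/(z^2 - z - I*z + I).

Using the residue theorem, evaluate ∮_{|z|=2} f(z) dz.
pi*(-1 + I)*sin(1) + pi*(1 + I)*sinh(1)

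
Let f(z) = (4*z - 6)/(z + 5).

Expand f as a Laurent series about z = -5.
Put w = z - (-5), i.e. z = w - 5. The denominator is w, so it suffices to rewrite the numerator in powers of w.

P(z) = 4*z - 6
P(w - 5) = -26 + 4*w

Dividing each term by w:
  f = -26/w + 4

Substituting back w = z + 5:
  f(z) = -26/(z + 5) + 4

The series is finite because the numerator is a polynomial; the negative powers form the principal part, and the coefficient of 1/(z + 5) gives Res(f, -5) = -26.

Final answer: -26/(z + 5) + 4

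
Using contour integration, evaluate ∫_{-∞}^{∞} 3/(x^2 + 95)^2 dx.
Let f(z) = 3/(z^2 + 95)^2. The denominator has no real zeros and deg Q - deg P = 4 ≥ 2, so the integral of f over the upper semicircle |z| = R tends to 0 as R → ∞. Closing the contour in the upper half-plane,
  ∫_{-∞}^{∞} f(x) dx = 2πi · Σ Res(f, z_k)  over the poles with Im z_k > 0.

Zeros of the denominator: z^2 + 95 = 0 gives z = ±sqrt(95)*I.
Upper half-plane: z = sqrt(95)*I (a pole of order 2).

Write f(z) = g(z)/(z - sqrt(95)*I)^2 with g(z) = 3/(z + sqrt(95)*I)^2. For a double pole, Res(f, z₀) = g'(z₀):
  g'(z) = -6/(z + sqrt(95)*I)^3
  Res(f, sqrt(95)*I) = g'(sqrt(95)*I) = -3*sqrt(95)*I/36100

∫_{-∞}^{∞} f(x) dx = 2πi · (-3*sqrt(95)*I/36100) = 3*sqrt(95)*pi/18050

Final answer: 3*sqrt(95)*pi/18050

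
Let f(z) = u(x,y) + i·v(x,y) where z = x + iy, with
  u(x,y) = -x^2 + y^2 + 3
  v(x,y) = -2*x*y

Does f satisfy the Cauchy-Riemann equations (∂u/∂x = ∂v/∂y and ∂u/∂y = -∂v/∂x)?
∂u/∂x = -2*x
∂v/∂y = -2*x
∂u/∂y = 2*y
∂v/∂x = -2*y
∂u/∂x = ∂v/∂y and ∂u/∂y = -∂v/∂x hold identically; f is analytic.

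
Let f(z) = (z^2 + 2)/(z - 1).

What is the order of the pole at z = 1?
Factor the denominator:
  z - 1 = (z - 1)

The numerator P(z) = z^2 + 2 has P(1) = 3 ≠ 0, so no factor of (z - 1) cancels.
Near z = 1 we can therefore write f(z) = g(z)/(z - 1) with g analytic at 1 and g(1) ≠ 0 (g is just the numerator).

Hence z = 1 is a pole of order 1.

Final answer: 1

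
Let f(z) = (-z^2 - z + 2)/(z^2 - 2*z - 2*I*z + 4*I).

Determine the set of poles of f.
The singularities of f are the zeros of the denominator. Factoring,
  z^2 - 2*z - 2*I*z + 4*I = (z - 2*I)*(z - 2)
so the candidates are z = 2*I, z = 2.

Check the numerator P(z) = -z^2 - z + 2 at each one:
  P(2*I) = 6 - 2*I ≠ 0, so z = 2*I is a (simple) pole.
  P(2) = -4 ≠ 0, so z = 2 is a (simple) pole.

Poles of f: {2*I, 2}

Final answer: {2*I, 2}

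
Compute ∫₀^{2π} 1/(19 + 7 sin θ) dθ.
sqrt(78)*pi/78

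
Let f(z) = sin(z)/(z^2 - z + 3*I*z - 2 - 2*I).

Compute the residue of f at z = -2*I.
Write f(z) = P(z)/Q(z) with P(z) = sin(z) and Q(z) = z^2 - z + 3*I*z - 2 - 2*I.
The denominator factors as Q(z) = (z + 2*I)*(z - 1 + I), so z = -2*I is a simple zero of Q and P is analytic there; z = -2*I is therefore a simple pole and
  Res(f, z₀) = P(z₀)/Q'(z₀).

Q'(z) = 2*z - 1 + 3*I, so Q'(-2*I) = -1 - I.
P(-2*I) = -I*sinh(2).

Res(f, -2*I) = (-I*sinh(2))/(-1 - I) = (1/2 + I/2)*sinh(2)

Final answer: (1/2 + I/2)*sinh(2)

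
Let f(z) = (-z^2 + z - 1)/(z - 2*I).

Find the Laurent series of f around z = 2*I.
Put w = z - (2*I), i.e. z = w + 2*I. The denominator is w, so it suffices to rewrite the numerator in powers of w.

P(z) = -z^2 + z - 1
P(w + 2*I) = 3 + 2*I + (1 - 4*I)*w - w^2

Dividing each term by w:
  f = (3 + 2*I)/w + 1 - 4*I - w

Substituting back w = z - 2*I:
  f(z) = (3 + 2*I)/(z - 2*I) + 1 - 4*I - (z - 2*I)

The series is finite because the numerator is a polynomial; the negative powers form the principal part, and the coefficient of 1/(z - 2*I) gives Res(f, 2*I) = 3 + 2*I.

Final answer: (3 + 2*I)/(z - 2*I) + 1 - 4*I - (z - 2*I)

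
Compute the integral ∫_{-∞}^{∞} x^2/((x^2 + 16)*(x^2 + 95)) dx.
Let f(z) = z^2/((z^2 + 16)*(z^2 + 95)). The denominator has no real zeros and deg Q - deg P = 2 ≥ 2, so the integral of f over the upper semicircle |z| = R tends to 0 as R → ∞. Closing the contour in the upper half-plane,
  ∫_{-∞}^{∞} f(x) dx = 2πi · Σ Res(f, z_k)  over the poles with Im z_k > 0.

Zeros of the denominator: z^2 + 16 = 0 gives z = ±4*I; z^2 + 95 = 0 gives z = ±sqrt(95)*I.
Upper half-plane: z = 4*I, z = sqrt(95)*I (simple).

Each pole is a simple zero of Q(z) = z^4 + 111*z^2 + 1520, so Res(f, z₀) = P(z₀)/Q'(z₀) with P(z) = z^2, Q'(z) = 4*z^3 + 222*z:
  Res(f, 4*I) = (-16)/(632*I) = 2*I/79
  Res(f, sqrt(95)*I) = (-95)/(-158*sqrt(95)*I) = -sqrt(95)*I/158

Sum of residues: I*(4 - sqrt(95))/158
∫_{-∞}^{∞} f(x) dx = 2πi · (I*(4 - sqrt(95))/158) = pi*(-4 + sqrt(95))/79

Final answer: pi*(-4 + sqrt(95))/79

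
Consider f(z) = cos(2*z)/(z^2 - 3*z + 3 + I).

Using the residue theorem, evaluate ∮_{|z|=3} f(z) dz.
By the residue theorem, ∮_C f(z) dz = 2πi · (sum of the residues of f at the poles inside |z| = 3).

The denominator factors as (z - 2 + I)*(z - 1 - I), so the singularities of f are simple poles at z = 2 - I, z = 1 + I.
  |2 - I|² = 5 < 9 = 3², so this pole is inside the contour.
  |1 + I|² = 2 < 9 = 3², so this pole is inside the contour.

With P(z) = cos(2*z) and Q(z) = z^2 - 3*z + 3 + I, each pole is simple, so Res(f, z₀) = P(z₀)/Q'(z₀) with Q'(z) = 2*z - 3.
  Res(f, 2 - I) = P(2 - I)/Q'(2 - I) = (cos(4 - 2*I))/(1 - 2*I) = (1/5 + 2*I/5)*cos(4 - 2*I)
  Res(f, 1 + I) = P(1 + I)/Q'(1 + I) = (cos(2 + 2*I))/(-1 + 2*I) = (-1/5 - 2*I/5)*cos(2 + 2*I)

Sum of residues inside C: (1/5 + 2*I/5)*cos(4 - 2*I) + (-1/5 - 2*I/5)*cos(2 + 2*I)
∮_C f(z) dz = 2πi · ((1/5 + 2*I/5)*cos(4 - 2*I) + (-1/5 - 2*I/5)*cos(2 + 2*I)) = pi*(4/5 - 2*I/5)*cos(2 + 2*I) + pi*(-4/5 + 2*I/5)*cos(4 - 2*I)

Final answer: pi*(4/5 - 2*I/5)*cos(2 + 2*I) + pi*(-4/5 + 2*I/5)*cos(4 - 2*I)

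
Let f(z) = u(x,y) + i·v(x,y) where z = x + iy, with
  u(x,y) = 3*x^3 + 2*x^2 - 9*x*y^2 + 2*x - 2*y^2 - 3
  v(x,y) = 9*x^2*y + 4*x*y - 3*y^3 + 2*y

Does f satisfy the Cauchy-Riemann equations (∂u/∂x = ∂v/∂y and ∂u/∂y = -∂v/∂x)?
∂u/∂x = 9*x^2 + 4*x - 9*y^2 + 2
∂v/∂y = 9*x^2 + 4*x - 9*y^2 + 2
∂u/∂y = -18*x*y - 4*y
∂v/∂x = 18*x*y + 4*y
∂u/∂x = ∂v/∂y and ∂u/∂y = -∂v/∂x hold identically; f is analytic.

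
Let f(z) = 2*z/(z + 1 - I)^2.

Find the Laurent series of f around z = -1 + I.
Put w = z - (-1 + I), i.e. z = w - 1 + I. The denominator is w^2, so it suffices to rewrite the numerator in powers of w.

P(z) = 2*z
P(w - 1 + I) = -2 + 2*I + 2*w

Dividing each term by w^2:
  f = (-2 + 2*I)/w^2 + 2/w

Substituting back w = z + 1 - I:
  f(z) = (-2 + 2*I)/(z + 1 - I)^2 + 2/(z + 1 - I)

The series is finite because the numerator is a polynomial; the negative powers form the principal part, and the coefficient of 1/(z + 1 - I) gives Res(f, -1 + I) = 2.

Final answer: (-2 + 2*I)/(z + 1 - I)^2 + 2/(z + 1 - I)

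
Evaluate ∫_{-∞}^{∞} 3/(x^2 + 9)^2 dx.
Let f(z) = 3/(z^2 + 9)^2. The denominator has no real zeros and deg Q - deg P = 4 ≥ 2, so the integral of f over the upper semicircle |z| = R tends to 0 as R → ∞. Closing the contour in the upper half-plane,
  ∫_{-∞}^{∞} f(x) dx = 2πi · Σ Res(f, z_k)  over the poles with Im z_k > 0.

Zeros of the denominator: z^2 + 9 = 0 gives z = ±3*I.
Upper half-plane: z = 3*I (a pole of order 2).

Write f(z) = g(z)/(z - 3*I)^2 with g(z) = 3/(z + 3*I)^2. For a double pole, Res(f, z₀) = g'(z₀):
  g'(z) = -6/(z + 3*I)^3
  Res(f, 3*I) = g'(3*I) = -I/36

∫_{-∞}^{∞} f(x) dx = 2πi · (-I/36) = pi/18

Final answer: pi/18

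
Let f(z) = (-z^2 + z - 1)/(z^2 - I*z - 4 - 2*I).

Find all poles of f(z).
{-2, 2 + I}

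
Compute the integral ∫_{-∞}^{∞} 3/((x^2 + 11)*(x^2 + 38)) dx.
Let f(z) = 3/((z^2 + 11)*(z^2 + 38)). The denominator has no real zeros and deg Q - deg P = 4 ≥ 2, so the integral of f over the upper semicircle |z| = R tends to 0 as R → ∞. Closing the contour in the upper half-plane,
  ∫_{-∞}^{∞} f(x) dx = 2πi · Σ Res(f, z_k)  over the poles with Im z_k > 0.

Zeros of the denominator: z^2 + 38 = 0 gives z = ±sqrt(38)*I; z^2 + 11 = 0 gives z = ±sqrt(11)*I.
Upper half-plane: z = sqrt(11)*I, z = sqrt(38)*I (simple).

Each pole is a simple zero of Q(z) = z^4 + 49*z^2 + 418, so Res(f, z₀) = P(z₀)/Q'(z₀) with P(z) = 3, Q'(z) = 4*z^3 + 98*z:
  Res(f, sqrt(11)*I) = (3)/(54*sqrt(11)*I) = -sqrt(11)*I/198
  Res(f, sqrt(38)*I) = (3)/(-54*sqrt(38)*I) = sqrt(38)*I/684

Sum of residues: I*(-sqrt(11)/198 + sqrt(38)/684)
∫_{-∞}^{∞} f(x) dx = 2πi · (I*(-sqrt(11)/198 + sqrt(38)/684)) = pi*(-11*sqrt(38) + 38*sqrt(11))/3762

Final answer: pi*(-11*sqrt(38) + 38*sqrt(11))/3762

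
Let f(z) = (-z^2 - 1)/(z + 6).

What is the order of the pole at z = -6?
Factor the denominator:
  z + 6 = (z + 6)

The numerator P(z) = -z^2 - 1 has P(-6) = -37 ≠ 0, so no factor of (z + 6) cancels.
Near z = -6 we can therefore write f(z) = g(z)/(z + 6) with g analytic at -6 and g(-6) ≠ 0 (g is just the numerator).

Hence z = -6 is a pole of order 1.

Final answer: 1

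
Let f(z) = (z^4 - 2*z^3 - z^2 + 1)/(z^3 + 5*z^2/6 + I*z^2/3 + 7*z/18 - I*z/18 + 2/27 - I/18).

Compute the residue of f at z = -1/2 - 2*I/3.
Write f(z) = P(z)/Q(z) with P(z) = z^4 - 2*z^3 - z^2 + 1 and Q(z) = z^3 + 5*z^2/6 + I*z^2/3 + 7*z/18 - I*z/18 + 2/27 - I/18.
The denominator factors as Q(z) = (z + 1/2 + 2*I/3)*(z - I/3)*(z + 1/3), so z = -1/2 - 2*I/3 is a simple zero of Q and P is analytic there; z = -1/2 - 2*I/3 is therefore a simple pole and
  Res(f, z₀) = P(z₀)/Q'(z₀).

Q'(z) = 3*z^2 + 5*z/3 + 2*I*z/3 + 7/18 - I/18, so Q'(-1/2 - 2*I/3) = -7/12 + I/2.
P(-1/2 - 2*I/3) = -383/1296 - 14*I/27.

Res(f, -1/2 - 2*I/3) = (-383/1296 - 14*I/27)/(-7/12 + I/2) = -1351/9180 + 389*I/510

Final answer: -1351/9180 + 389*I/510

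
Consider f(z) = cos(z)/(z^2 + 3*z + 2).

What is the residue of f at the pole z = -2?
Write f(z) = P(z)/Q(z) with P(z) = cos(z) and Q(z) = z^2 + 3*z + 2.
The denominator factors as Q(z) = (z + 2)*(z + 1), so z = -2 is a simple zero of Q and P is analytic there; z = -2 is therefore a simple pole and
  Res(f, z₀) = P(z₀)/Q'(z₀).

Q'(z) = 2*z + 3, so Q'(-2) = -1.
P(-2) = cos(2).

Res(f, -2) = (cos(2))/(-1) = -cos(2)

Final answer: -cos(2)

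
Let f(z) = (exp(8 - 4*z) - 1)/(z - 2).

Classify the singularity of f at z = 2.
Let u = z - 2. The exponent is 8 - 4*z = -4u, so
  f = (e^(-4u) - 1)/u = ((-4u) + (-4u)^2/2 + (-4u)^3/6 + ...)/u = -4 + (8)*u + (-32/3)*u^2 + ...
The Laurent expansion about u = 0 has no negative powers; equivalently lim_{z→2} f(z) = -4 exists and is finite.
So the singularity is removable.

Final answer: removable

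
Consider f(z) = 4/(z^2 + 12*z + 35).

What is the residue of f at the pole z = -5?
2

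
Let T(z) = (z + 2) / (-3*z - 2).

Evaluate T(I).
-7/13 + 4*I/13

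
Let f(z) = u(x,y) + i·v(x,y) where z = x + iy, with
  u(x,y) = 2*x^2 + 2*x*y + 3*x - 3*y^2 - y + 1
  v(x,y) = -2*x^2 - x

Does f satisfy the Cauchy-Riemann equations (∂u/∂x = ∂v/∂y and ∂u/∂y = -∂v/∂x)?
∂u/∂x = 4*x + 2*y + 3
∂v/∂y = 0
∂u/∂y = 2*x - 6*y - 1
∂v/∂x = -4*x - 1
∂u/∂x ≠ ∂v/∂y and ∂u/∂y ≠ -∂v/∂x; the Cauchy-Riemann equations are not satisfied, so f is not analytic.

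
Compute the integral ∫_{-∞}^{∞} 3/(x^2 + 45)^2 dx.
Let f(z) = 3/(z^2 + 45)^2. The denominator has no real zeros and deg Q - deg P = 4 ≥ 2, so the integral of f over the upper semicircle |z| = R tends to 0 as R → ∞. Closing the contour in the upper half-plane,
  ∫_{-∞}^{∞} f(x) dx = 2πi · Σ Res(f, z_k)  over the poles with Im z_k > 0.

Zeros of the denominator: z^2 + 45 = 0 gives z = ±3*sqrt(5)*I.
Upper half-plane: z = 3*sqrt(5)*I (a pole of order 2).

Write f(z) = g(z)/(z - 3*sqrt(5)*I)^2 with g(z) = 3/(z + 3*sqrt(5)*I)^2. For a double pole, Res(f, z₀) = g'(z₀):
  g'(z) = -6/(z + 3*sqrt(5)*I)^3
  Res(f, 3*sqrt(5)*I) = g'(3*sqrt(5)*I) = -sqrt(5)*I/900

∫_{-∞}^{∞} f(x) dx = 2πi · (-sqrt(5)*I/900) = sqrt(5)*pi/450

Final answer: sqrt(5)*pi/450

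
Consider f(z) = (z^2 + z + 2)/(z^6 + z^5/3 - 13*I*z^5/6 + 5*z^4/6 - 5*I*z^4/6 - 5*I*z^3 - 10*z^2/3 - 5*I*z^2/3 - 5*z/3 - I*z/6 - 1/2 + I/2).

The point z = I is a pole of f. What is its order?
4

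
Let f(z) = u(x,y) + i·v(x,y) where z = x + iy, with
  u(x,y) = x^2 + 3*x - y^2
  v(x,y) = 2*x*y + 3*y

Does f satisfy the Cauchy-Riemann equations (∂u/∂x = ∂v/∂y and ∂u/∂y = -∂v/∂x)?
∂u/∂x = 2*x + 3
∂v/∂y = 2*x + 3
∂u/∂y = -2*y
∂v/∂x = 2*y
∂u/∂x = ∂v/∂y and ∂u/∂y = -∂v/∂x hold identically; f is analytic.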